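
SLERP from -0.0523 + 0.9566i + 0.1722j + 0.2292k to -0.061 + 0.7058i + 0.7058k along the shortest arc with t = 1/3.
-0.0573 + 0.9049i + 0.1184j + 0.4048k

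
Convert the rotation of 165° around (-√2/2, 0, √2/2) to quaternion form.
0.1305 - 0.7011i + 0.7011k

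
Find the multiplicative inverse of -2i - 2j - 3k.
0.1176i + 0.1176j + 0.1765k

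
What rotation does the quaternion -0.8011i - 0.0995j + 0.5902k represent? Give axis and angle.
axis = (-0.8011, -0.0995, 0.5902), θ = π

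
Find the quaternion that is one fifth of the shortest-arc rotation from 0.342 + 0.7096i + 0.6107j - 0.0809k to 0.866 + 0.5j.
0.4883 + 0.5992i + 0.6308j - 0.0683k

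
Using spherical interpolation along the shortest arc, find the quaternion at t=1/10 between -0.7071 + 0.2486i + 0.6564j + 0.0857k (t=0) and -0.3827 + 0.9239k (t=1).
-0.7194 + 0.2355i + 0.6219j + 0.2006k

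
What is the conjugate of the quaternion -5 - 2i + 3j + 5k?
-5 + 2i - 3j - 5k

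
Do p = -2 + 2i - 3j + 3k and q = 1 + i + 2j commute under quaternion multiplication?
No: pq = 2 - 6i - 4j + 10k ≠ 2 + 6i - 10j - 4k = qp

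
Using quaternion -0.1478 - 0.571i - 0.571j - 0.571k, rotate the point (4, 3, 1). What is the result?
(1.054, 2.854, 4.092)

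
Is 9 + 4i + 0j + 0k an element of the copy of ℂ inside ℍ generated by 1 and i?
Yes. The quaternion 9 + 4i has j- and k-coefficients y = z = 0, so it lies in the complex subalgebra spanned by 1 and i.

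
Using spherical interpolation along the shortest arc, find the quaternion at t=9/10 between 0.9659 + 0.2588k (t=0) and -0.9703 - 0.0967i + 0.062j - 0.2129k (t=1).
0.9705 + 0.0871i - 0.0558j + 0.2176k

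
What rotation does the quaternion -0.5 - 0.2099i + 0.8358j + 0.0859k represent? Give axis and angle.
axis = (-0.2424, 0.9651, 0.0992), θ = 4π/3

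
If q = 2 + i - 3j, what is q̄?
2 - i + 3j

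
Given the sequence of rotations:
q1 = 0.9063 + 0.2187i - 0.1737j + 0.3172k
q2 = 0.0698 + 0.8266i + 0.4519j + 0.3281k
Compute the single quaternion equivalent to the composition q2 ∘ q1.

q2 · q1 = -0.1431 + 0.9647i + 0.207j + 0.0771k
-0.1431 + 0.9647i + 0.207j + 0.0771k


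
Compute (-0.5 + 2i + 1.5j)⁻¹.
-0.0769 - 0.3077i - 0.2308j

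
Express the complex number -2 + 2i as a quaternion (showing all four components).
-2 + 2i + 0j + 0k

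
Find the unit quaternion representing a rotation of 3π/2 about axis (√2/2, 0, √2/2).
-0.7071 + 0.5i + 0.5k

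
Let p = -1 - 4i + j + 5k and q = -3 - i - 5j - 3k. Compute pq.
19 + 35i - 15j + 9k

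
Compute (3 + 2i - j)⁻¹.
0.2143 - 0.1429i + 0.0714j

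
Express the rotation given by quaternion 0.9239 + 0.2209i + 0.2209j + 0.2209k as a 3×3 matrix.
[[0.8048, -0.3106, 0.5058], [0.5058, 0.8048, -0.3106], [-0.3106, 0.5058, 0.8048]]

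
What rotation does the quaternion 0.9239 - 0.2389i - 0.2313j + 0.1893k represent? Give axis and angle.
axis = (-0.6244, -0.6045, 0.4947), θ = π/4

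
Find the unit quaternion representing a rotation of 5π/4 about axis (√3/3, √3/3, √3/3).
-0.3827 + 0.5334i + 0.5334j + 0.5334k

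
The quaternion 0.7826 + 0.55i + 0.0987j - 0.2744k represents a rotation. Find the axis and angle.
axis = (0.8835, 0.1585, -0.4408), θ = 77°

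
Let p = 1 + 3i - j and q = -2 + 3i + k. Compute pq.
-11 - 4i - j + 4k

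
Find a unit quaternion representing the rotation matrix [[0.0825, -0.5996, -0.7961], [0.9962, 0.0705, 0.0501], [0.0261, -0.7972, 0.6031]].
0.6626 - 0.3197i - 0.3102j + 0.6021k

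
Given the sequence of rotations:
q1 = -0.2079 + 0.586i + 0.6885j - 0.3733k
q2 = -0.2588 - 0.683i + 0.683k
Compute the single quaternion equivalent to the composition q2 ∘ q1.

q2 · q1 = 0.709 - 0.4799i - 0.0329j - 0.5156k
0.709 - 0.4799i - 0.0329j - 0.5156k


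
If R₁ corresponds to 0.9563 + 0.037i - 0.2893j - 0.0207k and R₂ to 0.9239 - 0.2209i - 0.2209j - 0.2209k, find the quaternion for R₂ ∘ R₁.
0.8232 - 0.2364i - 0.4913j - 0.1583k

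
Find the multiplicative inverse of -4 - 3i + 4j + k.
-0.0952 + 0.0714i - 0.0952j - 0.0238k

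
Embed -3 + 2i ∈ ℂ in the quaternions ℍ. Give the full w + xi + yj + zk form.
-3 + 2i + 0j + 0k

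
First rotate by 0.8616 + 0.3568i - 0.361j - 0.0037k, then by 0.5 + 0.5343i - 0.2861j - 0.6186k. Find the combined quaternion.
0.1346 + 0.4165i - 0.6457j - 0.6256k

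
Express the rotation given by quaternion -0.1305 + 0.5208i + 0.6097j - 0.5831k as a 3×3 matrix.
[[-0.4235, 0.4829, -0.7665], [0.7873, -0.2225, -0.5751], [-0.4482, -0.847, -0.2859]]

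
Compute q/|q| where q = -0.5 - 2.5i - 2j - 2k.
-0.1313 - 0.6565i - 0.5252j - 0.5252k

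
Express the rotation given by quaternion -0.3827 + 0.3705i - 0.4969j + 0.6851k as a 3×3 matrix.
[[-0.4325, 0.1562, 0.888], [-0.8926, -0.2133, -0.3973], [0.1273, -0.9644, 0.2316]]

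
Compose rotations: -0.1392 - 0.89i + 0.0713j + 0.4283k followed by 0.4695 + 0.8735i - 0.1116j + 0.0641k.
0.6926 - 0.5918i - 0.3822j + 0.1551k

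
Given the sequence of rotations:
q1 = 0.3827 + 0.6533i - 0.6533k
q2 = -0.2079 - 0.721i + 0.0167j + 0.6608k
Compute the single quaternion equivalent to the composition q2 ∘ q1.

q2 · q1 = 0.8232 - 0.4227i - 0.0329j + 0.3778k
0.8232 - 0.4227i - 0.0329j + 0.3778k


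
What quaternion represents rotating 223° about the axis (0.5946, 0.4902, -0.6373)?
-0.3665 + 0.5532i + 0.4561j - 0.593k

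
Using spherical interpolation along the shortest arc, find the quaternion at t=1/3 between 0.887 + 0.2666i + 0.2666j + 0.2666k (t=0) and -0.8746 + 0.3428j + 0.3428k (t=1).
0.9771 + 0.1935i + 0.0628j + 0.0628k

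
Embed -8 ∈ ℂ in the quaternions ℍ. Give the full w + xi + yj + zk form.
-8 + 0i + 0j + 0k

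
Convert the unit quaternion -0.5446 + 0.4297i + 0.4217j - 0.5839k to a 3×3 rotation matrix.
[[-0.0375, -0.2736, -0.9611], [0.9984, -0.0512, -0.0244], [-0.0425, -0.9605, 0.2751]]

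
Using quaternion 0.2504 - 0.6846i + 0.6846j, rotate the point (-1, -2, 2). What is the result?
(2.498, 1.498, -0.721)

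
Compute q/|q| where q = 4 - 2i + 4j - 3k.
0.5963 - 0.2981i + 0.5963j - 0.4472k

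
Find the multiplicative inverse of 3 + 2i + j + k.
0.2 - 0.1333i - 0.0667j - 0.0667k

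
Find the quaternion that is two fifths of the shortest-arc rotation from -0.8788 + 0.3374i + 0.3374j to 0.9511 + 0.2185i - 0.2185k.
-0.965 + 0.1199i + 0.2137j + 0.0938k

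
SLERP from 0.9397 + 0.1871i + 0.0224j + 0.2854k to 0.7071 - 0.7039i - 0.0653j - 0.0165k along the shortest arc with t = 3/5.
0.9134 - 0.3871i - 0.0336j + 0.1216k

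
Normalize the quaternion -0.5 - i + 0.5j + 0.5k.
-0.378 - 0.7559i + 0.378j + 0.378k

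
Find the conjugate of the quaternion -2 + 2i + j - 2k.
-2 - 2i - j + 2k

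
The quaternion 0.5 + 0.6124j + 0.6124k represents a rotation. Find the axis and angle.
axis = (0, √2/2, √2/2), θ = 2π/3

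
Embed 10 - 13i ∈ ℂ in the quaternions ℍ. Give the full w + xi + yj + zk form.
10 - 13i + 0j + 0k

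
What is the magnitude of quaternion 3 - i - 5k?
√35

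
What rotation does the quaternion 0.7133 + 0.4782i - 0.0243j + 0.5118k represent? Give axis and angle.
axis = (0.6823, -0.0347, 0.7302), θ = 89°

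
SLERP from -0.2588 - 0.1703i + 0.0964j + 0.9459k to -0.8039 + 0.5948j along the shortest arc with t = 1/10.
-0.3556 - 0.1628i + 0.1722j + 0.9041k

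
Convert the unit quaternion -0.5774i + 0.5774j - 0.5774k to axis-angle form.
axis = (-√3/3, √3/3, -√3/3), θ = π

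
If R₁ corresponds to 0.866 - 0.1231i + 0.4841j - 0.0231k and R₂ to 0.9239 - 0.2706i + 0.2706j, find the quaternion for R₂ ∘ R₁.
0.6358 - 0.3543i + 0.6753j - 0.119k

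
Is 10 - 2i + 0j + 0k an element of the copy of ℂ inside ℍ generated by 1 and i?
Yes. The quaternion 10 - 2i has j- and k-coefficients y = z = 0, so it lies in the complex subalgebra spanned by 1 and i.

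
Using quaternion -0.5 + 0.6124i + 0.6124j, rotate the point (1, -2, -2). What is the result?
(-0.025, -0.975, 2.837)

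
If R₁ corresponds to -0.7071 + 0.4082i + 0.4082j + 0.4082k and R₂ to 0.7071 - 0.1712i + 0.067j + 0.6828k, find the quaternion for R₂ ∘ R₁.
-0.7362 + 0.1583i + 0.5899j - 0.2914k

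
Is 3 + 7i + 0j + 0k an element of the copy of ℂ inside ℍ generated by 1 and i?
Yes. The quaternion 3 + 7i has j- and k-coefficients y = z = 0, so it lies in the complex subalgebra spanned by 1 and i.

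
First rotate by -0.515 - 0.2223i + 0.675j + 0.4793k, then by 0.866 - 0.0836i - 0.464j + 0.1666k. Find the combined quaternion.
-0.2312 - 0.4843i + 0.8265j + 0.1697k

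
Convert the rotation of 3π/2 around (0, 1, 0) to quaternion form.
-0.7071 + 0.7071j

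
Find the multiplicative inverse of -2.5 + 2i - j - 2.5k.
-0.1429 - 0.1143i + 0.0571j + 0.1429k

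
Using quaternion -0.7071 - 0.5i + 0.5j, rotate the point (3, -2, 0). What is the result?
(2.5, -2.5, 0.707)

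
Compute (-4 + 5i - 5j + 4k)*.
-4 - 5i + 5j - 4k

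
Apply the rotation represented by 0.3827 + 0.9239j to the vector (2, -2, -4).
(-4.243, -2, 1.414)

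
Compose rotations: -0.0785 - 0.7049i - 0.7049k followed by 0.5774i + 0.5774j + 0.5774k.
0.814 - 0.4523i - 0.0453j + 0.3617k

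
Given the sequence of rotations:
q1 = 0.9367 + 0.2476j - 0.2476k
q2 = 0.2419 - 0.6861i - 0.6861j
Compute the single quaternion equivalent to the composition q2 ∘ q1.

q2 · q1 = 0.3965 - 0.4728i - 0.7527j - 0.2298k
0.3965 - 0.4728i - 0.7527j - 0.2298k


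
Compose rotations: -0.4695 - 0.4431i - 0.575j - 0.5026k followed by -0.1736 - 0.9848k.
-0.4135 - 0.4893i + 0.5362j + 0.5496k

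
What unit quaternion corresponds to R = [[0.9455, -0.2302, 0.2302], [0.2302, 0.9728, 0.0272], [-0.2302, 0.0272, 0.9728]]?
0.9863 + 0.1167j + 0.1167k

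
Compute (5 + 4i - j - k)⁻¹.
0.1163 - 0.093i + 0.0233j + 0.0233k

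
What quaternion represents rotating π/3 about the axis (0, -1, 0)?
0.866 - 0.5j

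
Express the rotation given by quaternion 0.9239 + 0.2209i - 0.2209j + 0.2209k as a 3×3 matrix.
[[0.8048, -0.5058, -0.3106], [0.3106, 0.8048, -0.5058], [0.5058, 0.3106, 0.8048]]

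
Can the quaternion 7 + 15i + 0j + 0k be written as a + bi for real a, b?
Yes. The quaternion 7 + 15i has j- and k-coefficients y = z = 0, so it lies in the complex subalgebra spanned by 1 and i.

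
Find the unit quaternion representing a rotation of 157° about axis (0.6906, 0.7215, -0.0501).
0.1994 + 0.6767i + 0.707j - 0.0491k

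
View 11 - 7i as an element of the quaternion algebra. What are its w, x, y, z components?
11 - 7i + 0j + 0k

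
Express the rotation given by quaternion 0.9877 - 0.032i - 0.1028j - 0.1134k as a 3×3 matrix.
[[0.9531, 0.2306, -0.1958], [-0.2174, 0.9722, 0.0865], [0.2103, -0.0399, 0.9768]]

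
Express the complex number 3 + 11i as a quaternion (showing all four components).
3 + 11i + 0j + 0k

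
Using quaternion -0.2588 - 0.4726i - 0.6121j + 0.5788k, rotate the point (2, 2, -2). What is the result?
(1.378, 2.231, -2.264)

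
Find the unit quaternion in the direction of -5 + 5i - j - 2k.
-0.6742 + 0.6742i - 0.1348j - 0.2697k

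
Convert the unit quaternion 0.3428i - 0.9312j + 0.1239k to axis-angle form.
axis = (0.3428, -0.9312, 0.1239), θ = π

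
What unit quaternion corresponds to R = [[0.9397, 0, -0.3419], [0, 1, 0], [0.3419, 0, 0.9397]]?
0.9848 - 0.1736j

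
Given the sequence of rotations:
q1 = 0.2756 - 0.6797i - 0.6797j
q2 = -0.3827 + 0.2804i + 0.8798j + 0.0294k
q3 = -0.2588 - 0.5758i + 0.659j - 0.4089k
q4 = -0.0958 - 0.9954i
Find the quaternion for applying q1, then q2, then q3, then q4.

q2 · q1 = 0.6831 + 0.3574i + 0.4826j + 0.4155k
q3 · q2 · q1 = -0.1191 - 0.0147i + 0.4184j - 0.9003k
q4 · q3 · q2 · q1 = -0.0032 + 0.12i - 0.9362j - 0.3302k
-0.0032 + 0.12i - 0.9362j - 0.3302k


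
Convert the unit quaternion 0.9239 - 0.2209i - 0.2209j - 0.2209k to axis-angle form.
axis = (-√3/3, -√3/3, -√3/3), θ = π/4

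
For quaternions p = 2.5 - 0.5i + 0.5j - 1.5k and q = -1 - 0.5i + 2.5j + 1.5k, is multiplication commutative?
No: pq = -1.75 + 3.75i + 7.25j + 4.25k ≠ -1.75 - 5.25i + 4.25j + 6.25k = qp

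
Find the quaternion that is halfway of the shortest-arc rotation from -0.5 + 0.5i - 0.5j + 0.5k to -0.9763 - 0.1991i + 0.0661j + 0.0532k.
-0.8879 + 0.181i - 0.261j + 0.3327k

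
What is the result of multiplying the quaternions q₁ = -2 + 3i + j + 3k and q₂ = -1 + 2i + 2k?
-10 - 5i - j - 9k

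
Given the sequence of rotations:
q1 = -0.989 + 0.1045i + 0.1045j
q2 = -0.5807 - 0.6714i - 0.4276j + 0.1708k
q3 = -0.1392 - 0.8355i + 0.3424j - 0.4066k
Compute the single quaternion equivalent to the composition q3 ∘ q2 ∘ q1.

q2 · q1 = 0.6892 + 0.5855i + 0.3801j - 0.1944k
q3 · q2 · q1 = 0.1841 - 0.5693i - 0.2174j - 0.7712k
0.1841 - 0.5693i - 0.2174j - 0.7712k


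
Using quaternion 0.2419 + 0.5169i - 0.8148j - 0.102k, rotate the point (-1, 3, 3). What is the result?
(-3.529, 1.975, -1.626)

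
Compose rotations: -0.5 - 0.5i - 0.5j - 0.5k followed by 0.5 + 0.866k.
0.183 + 0.183i - 0.683j - 0.683k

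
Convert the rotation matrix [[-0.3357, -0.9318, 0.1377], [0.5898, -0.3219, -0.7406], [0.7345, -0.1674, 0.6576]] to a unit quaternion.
0.5 + 0.2866i - 0.2984j + 0.7608k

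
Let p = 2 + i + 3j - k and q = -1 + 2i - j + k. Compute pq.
5i - 8j - 4k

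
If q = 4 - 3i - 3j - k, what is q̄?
4 + 3i + 3j + k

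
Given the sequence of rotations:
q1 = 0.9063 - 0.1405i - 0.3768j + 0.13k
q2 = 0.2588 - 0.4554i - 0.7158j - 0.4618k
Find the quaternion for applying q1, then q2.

q2 · q1 = -0.0391 - 0.7162i - 0.6222j - 0.3139k
-0.0391 - 0.7162i - 0.6222j - 0.3139k


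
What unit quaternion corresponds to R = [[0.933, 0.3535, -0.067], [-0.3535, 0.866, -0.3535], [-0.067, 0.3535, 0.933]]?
0.9659 + 0.183i - 0.183k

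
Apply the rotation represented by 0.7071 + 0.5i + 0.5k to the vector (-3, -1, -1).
(-1.293, -1.414, -2.707)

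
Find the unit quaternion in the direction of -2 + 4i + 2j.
-0.4082 + 0.8165i + 0.4082j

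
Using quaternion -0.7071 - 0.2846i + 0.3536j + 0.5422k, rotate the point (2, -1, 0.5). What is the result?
(-0.646, -2.196, -0.109)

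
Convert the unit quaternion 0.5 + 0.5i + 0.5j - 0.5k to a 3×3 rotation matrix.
[[0, 1, 0], [0, 0, -1], [-1, 0, 0]]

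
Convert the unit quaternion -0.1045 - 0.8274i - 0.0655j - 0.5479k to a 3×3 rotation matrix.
[[0.391, -0.0061, 0.9204], [0.2229, -0.9696, -0.1012], [0.893, 0.2447, -0.3778]]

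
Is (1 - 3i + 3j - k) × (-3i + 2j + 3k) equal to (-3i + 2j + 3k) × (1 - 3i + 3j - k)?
No: pq = -12 + 8i + 14j + 6k ≠ -12 - 14i - 10j = qp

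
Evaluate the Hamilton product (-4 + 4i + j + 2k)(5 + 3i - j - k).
-29 + 9i + 19j + 7k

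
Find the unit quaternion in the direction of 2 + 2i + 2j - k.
0.5547 + 0.5547i + 0.5547j - 0.2774k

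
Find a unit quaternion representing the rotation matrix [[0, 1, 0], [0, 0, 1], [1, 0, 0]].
-0.5 + 0.5i + 0.5j + 0.5k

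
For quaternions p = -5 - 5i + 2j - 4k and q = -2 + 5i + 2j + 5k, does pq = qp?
No: pq = 51 + 3i - 9j - 37k ≠ 51 - 33i - 19j + 3k = qp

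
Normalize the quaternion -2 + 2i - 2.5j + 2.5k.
-0.4417 + 0.4417i - 0.5522j + 0.5522k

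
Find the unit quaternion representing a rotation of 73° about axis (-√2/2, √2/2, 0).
0.8039 - 0.4206i + 0.4206j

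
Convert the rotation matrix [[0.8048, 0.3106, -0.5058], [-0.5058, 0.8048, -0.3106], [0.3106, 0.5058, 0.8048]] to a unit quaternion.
0.9239 + 0.2209i - 0.2209j - 0.2209k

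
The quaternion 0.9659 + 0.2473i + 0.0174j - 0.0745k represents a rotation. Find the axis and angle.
axis = (0.9553, 0.0672, -0.2878), θ = π/6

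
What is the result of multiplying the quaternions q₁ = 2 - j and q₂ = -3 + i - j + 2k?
-7 + j + 5k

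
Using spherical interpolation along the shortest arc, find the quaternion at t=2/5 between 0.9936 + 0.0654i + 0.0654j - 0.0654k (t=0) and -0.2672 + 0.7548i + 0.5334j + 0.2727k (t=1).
0.8849 - 0.3525i - 0.2347j - 0.1939k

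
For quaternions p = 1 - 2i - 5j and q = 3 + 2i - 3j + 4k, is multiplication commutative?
No: pq = -8 - 24i - 10j + 20k ≠ -8 + 16i - 26j - 12k = qp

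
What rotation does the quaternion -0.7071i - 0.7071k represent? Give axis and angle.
axis = (-√2/2, 0, -√2/2), θ = π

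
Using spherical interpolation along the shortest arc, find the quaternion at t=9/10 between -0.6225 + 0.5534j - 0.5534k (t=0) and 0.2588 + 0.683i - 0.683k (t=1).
0.1627 + 0.6563i + 0.0764j - 0.7327k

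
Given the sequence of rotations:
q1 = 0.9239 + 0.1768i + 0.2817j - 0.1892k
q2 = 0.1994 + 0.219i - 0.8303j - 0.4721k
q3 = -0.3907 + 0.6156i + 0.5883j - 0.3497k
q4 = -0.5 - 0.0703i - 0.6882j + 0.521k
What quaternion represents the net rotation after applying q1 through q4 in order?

q2 · q1 = 0.2901 + 0.5277i - 0.753j - 0.2654k
q3 · q2 · q1 = -0.088 - 0.447i + 0.4437j - 0.7717k
q4 · q3 · q2 · q1 = 0.72 + 0.5296i - 0.4484j + 0.0012k
0.72 + 0.5296i - 0.4484j + 0.0012k


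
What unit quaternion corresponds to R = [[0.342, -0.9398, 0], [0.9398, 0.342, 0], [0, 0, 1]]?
0.8191 + 0.5736k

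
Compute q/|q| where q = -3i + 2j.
-0.8321i + 0.5547j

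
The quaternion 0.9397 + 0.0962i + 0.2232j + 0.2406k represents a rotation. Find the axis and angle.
axis = (0.2813, 0.6526, 0.7035), θ = 40°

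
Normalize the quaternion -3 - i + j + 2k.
-0.7746 - 0.2582i + 0.2582j + 0.5164k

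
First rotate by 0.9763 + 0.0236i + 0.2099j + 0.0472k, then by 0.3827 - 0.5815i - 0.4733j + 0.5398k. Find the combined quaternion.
0.4612 - 0.6943i - 0.3416j + 0.4342k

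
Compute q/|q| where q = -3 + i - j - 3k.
-0.6708 + 0.2236i - 0.2236j - 0.6708k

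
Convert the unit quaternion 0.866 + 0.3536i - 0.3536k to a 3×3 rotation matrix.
[[0.7499, 0.6124, -0.2501], [-0.6124, 0.4999, -0.6124], [-0.2501, 0.6124, 0.7499]]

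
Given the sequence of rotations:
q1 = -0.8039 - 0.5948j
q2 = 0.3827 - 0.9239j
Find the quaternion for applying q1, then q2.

q2 · q1 = -0.8572 + 0.5151j
-0.8572 + 0.5151j


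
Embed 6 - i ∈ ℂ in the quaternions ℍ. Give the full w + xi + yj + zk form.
6 - i + 0j + 0k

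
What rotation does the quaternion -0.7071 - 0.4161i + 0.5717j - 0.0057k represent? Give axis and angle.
axis = (-0.5884, 0.8085, -0.0081), θ = 3π/2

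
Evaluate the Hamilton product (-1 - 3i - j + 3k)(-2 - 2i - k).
-1 + 9i - 7j - 7k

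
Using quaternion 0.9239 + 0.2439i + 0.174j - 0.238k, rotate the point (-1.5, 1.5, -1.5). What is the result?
(-0.76, 2.484, -0.023)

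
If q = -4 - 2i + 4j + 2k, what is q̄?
-4 + 2i - 4j - 2k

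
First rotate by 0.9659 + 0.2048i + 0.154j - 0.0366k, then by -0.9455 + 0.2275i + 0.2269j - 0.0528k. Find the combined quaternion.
-0.9967 + 0.0259i + 0.0711j - 0.0278k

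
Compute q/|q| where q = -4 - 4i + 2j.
-0.6667 - 0.6667i + 0.3333j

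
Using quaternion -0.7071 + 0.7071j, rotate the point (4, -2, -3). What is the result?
(3, -2, 4)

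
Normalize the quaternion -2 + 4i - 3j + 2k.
-0.3482 + 0.6963i - 0.5222j + 0.3482k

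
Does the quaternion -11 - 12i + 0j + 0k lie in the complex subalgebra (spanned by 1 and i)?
Yes. The quaternion -11 - 12i has j- and k-coefficients y = z = 0, so it lies in the complex subalgebra spanned by 1 and i.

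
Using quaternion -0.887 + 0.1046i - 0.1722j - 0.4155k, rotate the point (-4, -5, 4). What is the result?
(2.358, -4.654, 5.457)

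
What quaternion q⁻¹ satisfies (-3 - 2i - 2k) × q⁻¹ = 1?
-0.1765 + 0.1176i + 0.1176k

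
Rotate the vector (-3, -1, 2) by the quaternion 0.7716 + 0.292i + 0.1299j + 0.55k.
(0.732, -3.614, 0.636)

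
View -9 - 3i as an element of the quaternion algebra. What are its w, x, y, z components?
-9 - 3i + 0j + 0k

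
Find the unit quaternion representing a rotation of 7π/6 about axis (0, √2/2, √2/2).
-0.2588 + 0.683j + 0.683k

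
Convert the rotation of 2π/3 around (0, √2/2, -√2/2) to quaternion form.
0.5 + 0.6124j - 0.6124k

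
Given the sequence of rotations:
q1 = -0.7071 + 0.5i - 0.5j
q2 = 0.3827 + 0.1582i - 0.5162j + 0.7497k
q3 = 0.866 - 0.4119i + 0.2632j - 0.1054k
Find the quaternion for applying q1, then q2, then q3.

q2 · q1 = -0.6078 + 0.4543i + 0.5485j - 0.3511k
q3 · q2 · q1 = -0.5206 + 0.6092i + 0.1225j - 0.5855k
-0.5206 + 0.6092i + 0.1225j - 0.5855k


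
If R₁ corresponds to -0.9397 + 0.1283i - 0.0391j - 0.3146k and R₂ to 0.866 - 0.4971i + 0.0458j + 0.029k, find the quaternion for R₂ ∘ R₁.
-0.7391 + 0.565i - 0.2296j - 0.2861k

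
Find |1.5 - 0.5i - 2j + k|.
2.739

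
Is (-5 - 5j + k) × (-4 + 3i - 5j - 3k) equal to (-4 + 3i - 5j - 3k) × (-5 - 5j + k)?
No: pq = -2 + 5i + 48j + 26k ≠ -2 - 35i + 42j - 4k = qp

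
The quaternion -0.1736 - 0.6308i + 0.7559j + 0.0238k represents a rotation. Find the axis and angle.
axis = (-0.6405, 0.7676, 0.0242), θ = 200°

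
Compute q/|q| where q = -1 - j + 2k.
-0.4082 - 0.4082j + 0.8165k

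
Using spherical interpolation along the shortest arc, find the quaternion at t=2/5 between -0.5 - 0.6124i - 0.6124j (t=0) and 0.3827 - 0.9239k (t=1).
-0.5791 - 0.4591i - 0.4591j + 0.493k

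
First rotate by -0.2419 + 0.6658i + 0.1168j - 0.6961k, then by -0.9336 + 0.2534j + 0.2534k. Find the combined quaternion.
0.3726 - 0.8276i - 0.0016j + 0.4199k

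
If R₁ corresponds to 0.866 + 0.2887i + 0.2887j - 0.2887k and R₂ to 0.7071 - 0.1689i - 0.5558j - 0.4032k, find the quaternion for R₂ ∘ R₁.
0.7052 + 0.3347i - 0.4423j - 0.4416k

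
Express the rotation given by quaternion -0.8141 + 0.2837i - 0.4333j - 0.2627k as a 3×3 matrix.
[[0.4865, -0.6736, 0.5564], [0.1819, 0.701, 0.6896], [-0.8546, -0.2343, 0.4635]]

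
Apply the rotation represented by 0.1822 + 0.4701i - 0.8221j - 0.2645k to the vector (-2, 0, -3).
(2.628, 0.948, 2.279)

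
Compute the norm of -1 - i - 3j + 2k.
√15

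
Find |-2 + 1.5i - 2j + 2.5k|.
4.062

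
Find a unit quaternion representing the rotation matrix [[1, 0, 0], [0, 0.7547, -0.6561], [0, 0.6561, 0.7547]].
0.9367 + 0.3502i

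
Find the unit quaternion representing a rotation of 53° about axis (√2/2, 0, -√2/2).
0.8949 + 0.3155i - 0.3155k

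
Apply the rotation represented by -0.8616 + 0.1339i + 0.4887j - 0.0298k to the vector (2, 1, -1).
(1.971, 1.125, 0.922)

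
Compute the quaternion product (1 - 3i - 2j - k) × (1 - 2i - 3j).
-11 - 8i - 3j + 4k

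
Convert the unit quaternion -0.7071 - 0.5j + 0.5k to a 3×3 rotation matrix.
[[0, 0.7071, 0.7071], [-0.7071, 0.5, -0.5], [-0.7071, -0.5, 0.5]]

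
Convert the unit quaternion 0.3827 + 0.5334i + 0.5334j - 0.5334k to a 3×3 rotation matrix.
[[-0.1381, 0.9773, -0.1608], [0.1608, -0.1381, -0.9773], [-0.9773, -0.1608, -0.1381]]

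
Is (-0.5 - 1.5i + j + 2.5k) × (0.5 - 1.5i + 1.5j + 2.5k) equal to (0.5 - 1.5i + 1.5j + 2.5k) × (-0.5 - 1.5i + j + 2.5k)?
No: pq = -10.25 - 1.25i - 0.25j - 0.75k ≠ -10.25 + 1.25i - 0.25j + 0.75k = qp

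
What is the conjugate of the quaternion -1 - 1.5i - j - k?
-1 + 1.5i + j + k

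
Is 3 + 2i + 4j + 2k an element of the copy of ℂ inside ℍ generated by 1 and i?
No. The quaternion 3 + 2i + 4j + 2k has j-coefficient y = 4 and k-coefficient z = 2, not both zero, so it does not lie in the complex subalgebra spanned by 1 and i.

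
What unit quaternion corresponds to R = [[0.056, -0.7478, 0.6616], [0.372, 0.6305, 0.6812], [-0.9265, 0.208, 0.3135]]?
0.7071 - 0.1673i + 0.5615j + 0.3959k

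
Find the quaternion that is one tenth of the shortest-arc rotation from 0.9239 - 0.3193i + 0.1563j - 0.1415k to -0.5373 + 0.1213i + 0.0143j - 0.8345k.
0.9372 - 0.3158i + 0.1454j - 0.0286k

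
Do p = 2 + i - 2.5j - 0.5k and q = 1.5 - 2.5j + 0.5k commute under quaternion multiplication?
No: pq = -3 - i - 9.25j - 2.25k ≠ -3 + 4i - 8.25j + 2.75k = qp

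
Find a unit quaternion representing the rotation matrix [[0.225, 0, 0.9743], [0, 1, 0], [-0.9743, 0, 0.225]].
0.7826 + 0.6225j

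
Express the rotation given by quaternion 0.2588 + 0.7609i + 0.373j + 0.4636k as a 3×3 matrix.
[[0.2919, 0.3277, 0.8986], [0.8076, -0.5878, -0.048], [0.5124, 0.7397, -0.4362]]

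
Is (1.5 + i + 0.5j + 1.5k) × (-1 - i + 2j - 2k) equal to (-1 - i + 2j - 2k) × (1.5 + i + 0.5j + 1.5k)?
No: pq = 1.5 - 6.5i + 3j - 2k ≠ 1.5 + 1.5i + 2j - 7k = qp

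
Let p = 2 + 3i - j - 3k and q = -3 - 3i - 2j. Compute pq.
1 - 21i + 8j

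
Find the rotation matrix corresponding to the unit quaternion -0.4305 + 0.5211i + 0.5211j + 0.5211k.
[[-0.0862, 0.9918, 0.0944], [0.0944, -0.0862, 0.9918], [0.9918, 0.0944, -0.0862]]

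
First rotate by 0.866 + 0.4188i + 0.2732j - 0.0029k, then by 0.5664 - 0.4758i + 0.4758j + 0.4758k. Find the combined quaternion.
0.5612 - 0.3062i + 0.7647j + 0.0811k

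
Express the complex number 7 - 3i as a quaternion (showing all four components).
7 - 3i + 0j + 0k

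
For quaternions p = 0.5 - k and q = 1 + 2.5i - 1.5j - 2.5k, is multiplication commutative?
No: pq = -2 - 0.25i - 3.25j - 2.25k ≠ -2 + 2.75i + 1.75j - 2.25k = qp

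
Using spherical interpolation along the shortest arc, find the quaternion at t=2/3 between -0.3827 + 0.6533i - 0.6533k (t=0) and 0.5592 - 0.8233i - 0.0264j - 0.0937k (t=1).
-0.5377 + 0.8248i + 0.0187j - 0.174k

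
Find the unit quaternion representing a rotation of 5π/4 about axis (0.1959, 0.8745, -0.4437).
-0.3827 + 0.181i + 0.8079j - 0.4099k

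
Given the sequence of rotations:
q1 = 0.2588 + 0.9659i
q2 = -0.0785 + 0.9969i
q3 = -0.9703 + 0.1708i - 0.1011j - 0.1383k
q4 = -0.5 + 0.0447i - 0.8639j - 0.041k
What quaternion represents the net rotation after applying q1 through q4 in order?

q2 · q1 = -0.9832 + 0.1822i
q3 · q2 · q1 = 0.9229 - 0.3447i + 0.0742j + 0.1544k
q4 · q3 · q2 · q1 = -0.3756 + 0.0833i - 0.8272j - 0.4095k
-0.3756 + 0.0833i - 0.8272j - 0.4095k


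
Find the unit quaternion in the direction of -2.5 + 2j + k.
-0.7454 + 0.5963j + 0.2981k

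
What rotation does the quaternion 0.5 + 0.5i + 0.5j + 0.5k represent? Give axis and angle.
axis = (√3/3, √3/3, √3/3), θ = 2π/3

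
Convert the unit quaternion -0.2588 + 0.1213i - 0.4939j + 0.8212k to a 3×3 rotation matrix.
[[-0.8366, 0.3052, 0.4549], [-0.5449, -0.3782, -0.7484], [-0.0564, -0.874, 0.4827]]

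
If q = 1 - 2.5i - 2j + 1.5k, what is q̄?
1 + 2.5i + 2j - 1.5k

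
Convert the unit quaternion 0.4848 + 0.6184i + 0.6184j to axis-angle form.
axis = (√2/2, √2/2, 0), θ = 122°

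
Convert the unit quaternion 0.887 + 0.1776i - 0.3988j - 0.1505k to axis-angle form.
axis = (0.3846, -0.8636, -0.3259), θ = 55°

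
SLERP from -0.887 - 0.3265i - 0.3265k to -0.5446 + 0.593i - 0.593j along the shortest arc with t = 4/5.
-0.7195 + 0.4423i - 0.5285j - 0.0862k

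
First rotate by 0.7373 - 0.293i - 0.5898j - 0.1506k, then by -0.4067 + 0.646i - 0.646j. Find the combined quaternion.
-0.4916 + 0.6927i - 0.1391j - 0.509k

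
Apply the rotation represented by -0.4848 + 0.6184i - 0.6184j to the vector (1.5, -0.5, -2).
(-0.464, -2.464, 0.46)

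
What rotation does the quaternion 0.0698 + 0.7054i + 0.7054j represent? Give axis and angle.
axis = (√2/2, √2/2, 0), θ = 172°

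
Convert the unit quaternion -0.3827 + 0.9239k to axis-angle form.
axis = (0, 0, 1), θ = 5π/4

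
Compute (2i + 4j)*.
-2i - 4j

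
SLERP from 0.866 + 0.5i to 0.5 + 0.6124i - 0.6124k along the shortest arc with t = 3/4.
0.6269 + 0.6149i - 0.4785k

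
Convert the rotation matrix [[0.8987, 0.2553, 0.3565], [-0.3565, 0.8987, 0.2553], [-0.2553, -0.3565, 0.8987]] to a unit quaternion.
0.9613 - 0.1591i + 0.1591j - 0.1591k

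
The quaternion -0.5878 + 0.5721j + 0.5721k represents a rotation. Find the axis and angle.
axis = (0, √2/2, √2/2), θ = 252°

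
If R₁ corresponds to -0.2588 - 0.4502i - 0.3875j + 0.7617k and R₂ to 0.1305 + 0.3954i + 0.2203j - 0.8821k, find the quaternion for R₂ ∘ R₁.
0.9015 - 0.3351i - 0.0116j + 0.2737k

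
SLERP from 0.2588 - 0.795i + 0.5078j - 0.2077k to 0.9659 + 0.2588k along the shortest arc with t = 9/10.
0.9665 - 0.111i + 0.0709j + 0.2203k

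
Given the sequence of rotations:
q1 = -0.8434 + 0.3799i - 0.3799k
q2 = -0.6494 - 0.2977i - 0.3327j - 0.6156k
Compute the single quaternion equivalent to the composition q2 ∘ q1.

q2 · q1 = 0.4269 + 0.1308i - 0.0664j + 0.8923k
0.4269 + 0.1308i - 0.0664j + 0.8923k


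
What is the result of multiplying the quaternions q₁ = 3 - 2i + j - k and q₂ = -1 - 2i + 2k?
-5 - 2i + 5j + 9k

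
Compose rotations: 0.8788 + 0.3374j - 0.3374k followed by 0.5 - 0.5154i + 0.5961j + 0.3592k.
0.3595 - 0.7753i + 0.5187j - 0.0269k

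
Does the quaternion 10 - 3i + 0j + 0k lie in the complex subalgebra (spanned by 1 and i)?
Yes. The quaternion 10 - 3i has j- and k-coefficients y = z = 0, so it lies in the complex subalgebra spanned by 1 and i.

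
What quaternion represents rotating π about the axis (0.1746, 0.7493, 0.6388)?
0.1746i + 0.7493j + 0.6388k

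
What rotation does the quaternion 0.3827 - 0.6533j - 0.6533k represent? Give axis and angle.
axis = (0, -√2/2, -√2/2), θ = 3π/4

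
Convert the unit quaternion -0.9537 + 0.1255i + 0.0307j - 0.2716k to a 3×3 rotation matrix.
[[0.8506, -0.5103, -0.1267], [0.5258, 0.821, 0.2227], [-0.0096, -0.2561, 0.9666]]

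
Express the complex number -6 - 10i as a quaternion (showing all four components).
-6 - 10i + 0j + 0k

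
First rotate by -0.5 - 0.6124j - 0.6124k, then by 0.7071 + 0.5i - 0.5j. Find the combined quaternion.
-0.6597 + 0.0562i + 0.1232j - 0.7392k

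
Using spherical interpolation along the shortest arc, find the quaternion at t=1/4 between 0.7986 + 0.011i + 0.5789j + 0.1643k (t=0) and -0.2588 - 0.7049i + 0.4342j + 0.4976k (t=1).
0.6201 - 0.2422i + 0.6719j + 0.3245k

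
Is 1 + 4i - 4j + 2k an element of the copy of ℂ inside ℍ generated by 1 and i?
No. The quaternion 1 + 4i - 4j + 2k has j-coefficient y = -4 and k-coefficient z = 2, not both zero, so it does not lie in the complex subalgebra spanned by 1 and i.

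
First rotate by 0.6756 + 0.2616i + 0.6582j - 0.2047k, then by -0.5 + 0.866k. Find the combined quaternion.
-0.1605 - 0.7008i - 0.1026j + 0.6874k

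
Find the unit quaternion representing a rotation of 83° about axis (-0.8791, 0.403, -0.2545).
0.749 - 0.5825i + 0.267j - 0.1686k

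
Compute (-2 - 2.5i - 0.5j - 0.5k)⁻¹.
-0.186 + 0.2326i + 0.0465j + 0.0465k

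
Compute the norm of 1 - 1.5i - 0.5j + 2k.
2.739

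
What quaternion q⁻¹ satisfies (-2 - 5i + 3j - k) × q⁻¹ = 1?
-0.0513 + 0.1282i - 0.0769j + 0.0256k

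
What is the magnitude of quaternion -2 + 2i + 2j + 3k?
√21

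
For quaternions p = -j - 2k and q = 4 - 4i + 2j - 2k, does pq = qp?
No: pq = -2 + 6i + 4j - 12k ≠ -2 - 6i - 12j - 4k = qp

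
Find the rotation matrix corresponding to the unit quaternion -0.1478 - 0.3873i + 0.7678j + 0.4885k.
[[-0.6563, -0.4503, -0.6054], [-0.7391, 0.2227, 0.6357], [-0.1514, 0.8646, -0.479]]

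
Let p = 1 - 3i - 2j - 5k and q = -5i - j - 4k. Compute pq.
-37 - 2i + 12j - 11k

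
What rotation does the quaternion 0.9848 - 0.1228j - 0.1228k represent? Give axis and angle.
axis = (0, -√2/2, -√2/2), θ = 20°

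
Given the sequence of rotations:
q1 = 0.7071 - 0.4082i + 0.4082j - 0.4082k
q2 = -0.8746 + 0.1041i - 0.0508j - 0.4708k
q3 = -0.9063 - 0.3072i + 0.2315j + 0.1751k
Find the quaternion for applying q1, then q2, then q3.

q2 · q1 = -0.7474 + 0.6435i - 0.1583j + 0.0459k
q3 · q2 · q1 = 0.9037 - 0.3153i + 0.0972j - 0.2728k
0.9037 - 0.3153i + 0.0972j - 0.2728k


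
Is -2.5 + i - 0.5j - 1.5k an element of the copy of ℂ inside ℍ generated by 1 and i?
No. The quaternion -2.5 + i - 0.5j - 1.5k has j-coefficient y = -0.5 and k-coefficient z = -1.5, not both zero, so it does not lie in the complex subalgebra spanned by 1 and i.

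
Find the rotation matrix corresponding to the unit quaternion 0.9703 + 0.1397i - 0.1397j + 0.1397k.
[[0.9219, -0.3101, -0.2321], [0.2321, 0.9219, -0.3101], [0.3101, 0.2321, 0.9219]]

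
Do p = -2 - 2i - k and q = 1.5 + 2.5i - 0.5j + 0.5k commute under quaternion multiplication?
No: pq = 2.5 - 8.5i - 0.5j - 1.5k ≠ 2.5 - 7.5i + 2.5j - 3.5k = qp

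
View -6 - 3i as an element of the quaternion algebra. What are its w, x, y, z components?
-6 - 3i + 0j + 0k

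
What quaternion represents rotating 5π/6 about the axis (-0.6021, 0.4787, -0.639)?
0.2588 - 0.5816i + 0.4624j - 0.6172k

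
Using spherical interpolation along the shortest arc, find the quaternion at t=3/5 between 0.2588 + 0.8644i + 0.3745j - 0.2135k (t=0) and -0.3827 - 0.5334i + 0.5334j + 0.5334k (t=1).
0.3844 + 0.7746i - 0.1871j - 0.466k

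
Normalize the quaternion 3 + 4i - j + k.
0.5774 + 0.7698i - 0.1925j + 0.1925k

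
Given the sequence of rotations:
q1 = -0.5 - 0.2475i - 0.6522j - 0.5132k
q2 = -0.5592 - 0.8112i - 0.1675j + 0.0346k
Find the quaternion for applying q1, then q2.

q2 · q1 = -0.0127 + 0.6525i + 0.0236j + 0.7573k
-0.0127 + 0.6525i + 0.0236j + 0.7573k


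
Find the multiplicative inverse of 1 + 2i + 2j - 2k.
0.0769 - 0.1538i - 0.1538j + 0.1538k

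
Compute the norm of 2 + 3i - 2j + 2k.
√21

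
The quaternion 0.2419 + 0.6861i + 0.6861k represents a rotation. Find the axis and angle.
axis = (√2/2, 0, √2/2), θ = 152°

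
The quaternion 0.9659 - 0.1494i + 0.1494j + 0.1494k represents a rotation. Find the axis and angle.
axis = (-√3/3, √3/3, √3/3), θ = π/6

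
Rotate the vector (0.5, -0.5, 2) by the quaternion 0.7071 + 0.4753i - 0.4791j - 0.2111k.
(-1.452, -1.546, -0.021)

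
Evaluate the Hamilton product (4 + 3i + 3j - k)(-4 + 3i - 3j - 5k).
-21 - 18i - 12j - 34k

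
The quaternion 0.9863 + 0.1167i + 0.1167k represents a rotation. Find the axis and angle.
axis = (√2/2, 0, √2/2), θ = 19°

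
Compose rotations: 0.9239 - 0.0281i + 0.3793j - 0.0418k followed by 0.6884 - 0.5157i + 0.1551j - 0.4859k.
0.5424 - 0.318i + 0.3965j - 0.6689k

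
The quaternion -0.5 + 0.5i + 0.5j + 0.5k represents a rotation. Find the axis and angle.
axis = (√3/3, √3/3, √3/3), θ = 4π/3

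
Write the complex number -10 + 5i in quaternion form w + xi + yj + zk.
-10 + 5i + 0j + 0k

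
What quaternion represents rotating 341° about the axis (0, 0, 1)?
-0.9863 + 0.165k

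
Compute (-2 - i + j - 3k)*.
-2 + i - j + 3k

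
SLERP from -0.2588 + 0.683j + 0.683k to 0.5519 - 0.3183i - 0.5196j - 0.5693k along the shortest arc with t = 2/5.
-0.3873 + 0.1315i + 0.6349j + 0.6554k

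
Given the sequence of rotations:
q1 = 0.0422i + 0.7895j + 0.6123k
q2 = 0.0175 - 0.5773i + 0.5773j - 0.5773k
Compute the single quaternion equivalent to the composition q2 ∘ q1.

q2 · q1 = -0.0779 + 0.81i + 0.3429j - 0.4694k
-0.0779 + 0.81i + 0.3429j - 0.4694k


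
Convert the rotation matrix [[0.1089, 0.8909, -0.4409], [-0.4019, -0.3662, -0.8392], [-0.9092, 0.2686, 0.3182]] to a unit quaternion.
0.515 + 0.5378i + 0.2273j - 0.6276k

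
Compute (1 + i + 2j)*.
1 - i - 2j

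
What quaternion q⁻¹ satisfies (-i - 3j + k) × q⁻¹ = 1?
0.0909i + 0.2727j - 0.0909k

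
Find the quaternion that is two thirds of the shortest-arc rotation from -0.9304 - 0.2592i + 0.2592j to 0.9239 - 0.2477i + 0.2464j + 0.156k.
-0.9876 + 0.0801i - 0.0792j - 0.1097k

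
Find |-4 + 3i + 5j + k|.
√51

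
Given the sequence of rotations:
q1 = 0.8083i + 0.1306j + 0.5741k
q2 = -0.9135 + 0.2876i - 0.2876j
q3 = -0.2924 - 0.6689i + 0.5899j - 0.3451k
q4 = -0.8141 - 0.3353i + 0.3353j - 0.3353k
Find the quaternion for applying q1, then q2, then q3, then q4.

q2 · q1 = -0.1949 - 0.9035i - 0.2844j - 0.2544k
q3 · q2 · q1 = -0.4674 + 0.1463i + 0.1098j + 0.8649k
q4 · q3 · q2 · q1 = 0.6827 + 0.3644i - 0.0052j - 0.6333k
0.6827 + 0.3644i - 0.0052j - 0.6333k


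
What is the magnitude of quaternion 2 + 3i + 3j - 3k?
√31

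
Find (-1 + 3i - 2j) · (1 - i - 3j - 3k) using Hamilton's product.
-4 + 10i + 10j - 8k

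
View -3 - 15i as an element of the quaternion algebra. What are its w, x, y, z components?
-3 - 15i + 0j + 0k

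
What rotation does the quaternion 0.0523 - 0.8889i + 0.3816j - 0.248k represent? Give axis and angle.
axis = (-0.8901, 0.3821, -0.2483), θ = 174°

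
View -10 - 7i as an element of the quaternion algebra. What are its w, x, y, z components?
-10 - 7i + 0j + 0k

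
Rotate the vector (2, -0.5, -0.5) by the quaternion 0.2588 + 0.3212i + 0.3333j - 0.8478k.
(-1.46, 0.238, -1.521)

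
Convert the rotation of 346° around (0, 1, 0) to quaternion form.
-0.9925 + 0.1219j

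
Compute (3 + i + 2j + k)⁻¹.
0.2 - 0.0667i - 0.1333j - 0.0667k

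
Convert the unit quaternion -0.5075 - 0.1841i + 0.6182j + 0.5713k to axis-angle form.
axis = (-0.2137, 0.7175, 0.663), θ = 241°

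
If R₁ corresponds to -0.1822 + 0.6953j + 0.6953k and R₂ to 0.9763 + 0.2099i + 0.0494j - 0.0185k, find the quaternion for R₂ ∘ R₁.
-0.1994 + 0.009i + 0.5239j + 0.8281k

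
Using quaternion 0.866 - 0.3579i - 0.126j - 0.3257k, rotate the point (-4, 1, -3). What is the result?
(-2.415, 0.321, -4.479)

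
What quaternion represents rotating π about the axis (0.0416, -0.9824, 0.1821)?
0.0416i - 0.9824j + 0.1821k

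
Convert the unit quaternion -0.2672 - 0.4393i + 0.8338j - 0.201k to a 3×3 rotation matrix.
[[-0.4712, -0.84, -0.269], [-0.6252, 0.5332, -0.5699], [0.6222, -0.1004, -0.7764]]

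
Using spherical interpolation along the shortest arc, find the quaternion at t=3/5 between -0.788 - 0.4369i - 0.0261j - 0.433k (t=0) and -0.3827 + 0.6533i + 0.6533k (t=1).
-0.1271 - 0.7023i - 0.0135j - 0.7003k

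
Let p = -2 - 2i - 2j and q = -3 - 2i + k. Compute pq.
2 + 8i + 8j - 6k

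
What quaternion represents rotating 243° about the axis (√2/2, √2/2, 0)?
-0.5225 + 0.6029i + 0.6029j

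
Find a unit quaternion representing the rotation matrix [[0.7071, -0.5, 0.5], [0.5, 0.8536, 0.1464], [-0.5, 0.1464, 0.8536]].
0.9239 + 0.2706j + 0.2706k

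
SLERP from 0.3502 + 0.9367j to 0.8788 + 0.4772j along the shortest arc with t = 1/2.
0.656 + 0.7547j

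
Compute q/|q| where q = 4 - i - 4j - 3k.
0.6172 - 0.1543i - 0.6172j - 0.4629k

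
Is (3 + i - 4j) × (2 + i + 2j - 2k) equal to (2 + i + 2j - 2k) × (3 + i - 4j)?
No: pq = 13 + 13i ≠ 13 - 3i - 4j - 12k = qp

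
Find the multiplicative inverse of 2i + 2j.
-0.25i - 0.25j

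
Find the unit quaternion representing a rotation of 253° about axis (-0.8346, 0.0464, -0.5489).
-0.5948 - 0.6709i + 0.0373j - 0.4412k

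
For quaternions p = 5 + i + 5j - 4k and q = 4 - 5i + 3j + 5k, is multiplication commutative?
No: pq = 30 + 16i + 50j + 37k ≠ 30 - 58i + 20j - 19k = qp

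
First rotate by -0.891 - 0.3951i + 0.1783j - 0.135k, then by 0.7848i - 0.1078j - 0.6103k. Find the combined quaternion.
0.2469 - 0.5759i + 0.4431j + 0.6411k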